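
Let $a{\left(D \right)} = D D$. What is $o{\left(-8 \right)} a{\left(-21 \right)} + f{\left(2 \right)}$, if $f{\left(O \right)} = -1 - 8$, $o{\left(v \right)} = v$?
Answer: $-3537$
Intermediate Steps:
$a{\left(D \right)} = D^{2}$
$f{\left(O \right)} = -9$
$o{\left(-8 \right)} a{\left(-21 \right)} + f{\left(2 \right)} = - 8 \left(-21\right)^{2} - 9 = \left(-8\right) 441 - 9 = -3528 - 9 = -3537$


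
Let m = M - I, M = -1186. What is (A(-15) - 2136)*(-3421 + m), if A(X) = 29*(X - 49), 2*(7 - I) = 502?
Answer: 17417096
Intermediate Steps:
I = -244 (I = 7 - ½*502 = 7 - 251 = -244)
A(X) = -1421 + 29*X (A(X) = 29*(-49 + X) = -1421 + 29*X)
m = -942 (m = -1186 - 1*(-244) = -1186 + 244 = -942)
(A(-15) - 2136)*(-3421 + m) = ((-1421 + 29*(-15)) - 2136)*(-3421 - 942) = ((-1421 - 435) - 2136)*(-4363) = (-1856 - 2136)*(-4363) = -3992*(-4363) = 17417096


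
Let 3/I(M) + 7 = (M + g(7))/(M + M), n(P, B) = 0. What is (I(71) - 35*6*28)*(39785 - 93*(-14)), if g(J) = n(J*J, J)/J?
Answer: -3140936802/13 ≈ -2.4161e+8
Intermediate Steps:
g(J) = 0 (g(J) = 0/J = 0)
I(M) = -6/13 (I(M) = 3/(-7 + (M + 0)/(M + M)) = 3/(-7 + M/((2*M))) = 3/(-7 + M*(1/(2*M))) = 3/(-7 + ½) = 3/(-13/2) = 3*(-2/13) = -6/13)
(I(71) - 35*6*28)*(39785 - 93*(-14)) = (-6/13 - 35*6*28)*(39785 - 93*(-14)) = (-6/13 - 210*28)*(39785 + 1302) = (-6/13 - 5880)*41087 = -76446/13*41087 = -3140936802/13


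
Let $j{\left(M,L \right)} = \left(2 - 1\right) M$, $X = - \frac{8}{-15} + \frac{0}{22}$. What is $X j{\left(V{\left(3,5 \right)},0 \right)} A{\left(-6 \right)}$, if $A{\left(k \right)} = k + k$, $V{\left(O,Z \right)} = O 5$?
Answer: $-96$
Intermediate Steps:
$V{\left(O,Z \right)} = 5 O$
$X = \frac{8}{15}$ ($X = \left(-8\right) \left(- \frac{1}{15}\right) + 0 \cdot \frac{1}{22} = \frac{8}{15} + 0 = \frac{8}{15} \approx 0.53333$)
$j{\left(M,L \right)} = M$ ($j{\left(M,L \right)} = 1 M = M$)
$A{\left(k \right)} = 2 k$
$X j{\left(V{\left(3,5 \right)},0 \right)} A{\left(-6 \right)} = \frac{8 \cdot 5 \cdot 3}{15} \cdot 2 \left(-6\right) = \frac{8}{15} \cdot 15 \left(-12\right) = 8 \left(-12\right) = -96$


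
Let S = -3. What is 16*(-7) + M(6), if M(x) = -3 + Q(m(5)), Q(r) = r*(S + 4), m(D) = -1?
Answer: -116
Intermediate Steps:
Q(r) = r (Q(r) = r*(-3 + 4) = r*1 = r)
M(x) = -4 (M(x) = -3 - 1 = -4)
16*(-7) + M(6) = 16*(-7) - 4 = -112 - 4 = -116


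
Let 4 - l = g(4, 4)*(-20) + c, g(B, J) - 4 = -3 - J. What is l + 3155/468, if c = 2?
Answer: -23989/468 ≈ -51.259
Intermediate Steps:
g(B, J) = 1 - J (g(B, J) = 4 + (-3 - J) = 1 - J)
l = -58 (l = 4 - ((1 - 1*4)*(-20) + 2) = 4 - ((1 - 4)*(-20) + 2) = 4 - (-3*(-20) + 2) = 4 - (60 + 2) = 4 - 1*62 = 4 - 62 = -58)
l + 3155/468 = -58 + 3155/468 = -23989/468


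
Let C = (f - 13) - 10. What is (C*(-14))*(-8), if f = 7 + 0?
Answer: -1792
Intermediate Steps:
f = 7
C = -16 (C = (7 - 13) - 10 = -6 - 10 = -16)
(C*(-14))*(-8) = -16*(-14)*(-8) = 224*(-8) = -1792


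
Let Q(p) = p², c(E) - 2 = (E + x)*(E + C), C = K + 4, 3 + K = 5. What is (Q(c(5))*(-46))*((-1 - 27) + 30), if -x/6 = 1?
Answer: -7452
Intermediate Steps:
K = 2 (K = -3 + 5 = 2)
x = -6 (x = -6*1 = -6)
C = 6 (C = 2 + 4 = 6)
c(E) = 2 + (-6 + E)*(6 + E) (c(E) = 2 + (E - 6)*(E + 6) = 2 + (-6 + E)*(6 + E))
(Q(c(5))*(-46))*((-1 - 27) + 30) = ((-34 + 5²)²*(-46))*((-1 - 27) + 30) = ((-34 + 25)²*(-46))*(-28 + 30) = ((-9)²*(-46))*2 = (81*(-46))*2 = -3726*2 = -7452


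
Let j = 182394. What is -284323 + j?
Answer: -101929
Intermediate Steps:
-284323 + j = -284323 + 182394 = -101929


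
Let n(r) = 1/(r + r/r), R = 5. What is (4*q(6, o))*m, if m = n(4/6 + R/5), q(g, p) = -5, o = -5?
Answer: -15/2 ≈ -7.5000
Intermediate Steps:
n(r) = 1/(1 + r) (n(r) = 1/(r + 1) = 1/(1 + r))
m = 3/8 (m = 1/(1 + (4/6 + 5/5)) = 1/(1 + (4*(⅙) + 5*(⅕))) = 1/(1 + (⅔ + 1)) = 1/(1 + 5/3) = 1/(8/3) = 3/8 ≈ 0.37500)
(4*q(6, o))*m = (4*(-5))*(3/8) = -20*3/8 = -15/2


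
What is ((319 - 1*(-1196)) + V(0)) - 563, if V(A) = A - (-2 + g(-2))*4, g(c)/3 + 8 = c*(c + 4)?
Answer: 1104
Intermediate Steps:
g(c) = -24 + 3*c*(4 + c) (g(c) = -24 + 3*(c*(c + 4)) = -24 + 3*(c*(4 + c)) = -24 + 3*c*(4 + c))
V(A) = 152 + A (V(A) = A - (-2 + (-24 + 3*(-2)² + 12*(-2)))*4 = A - (-2 + (-24 + 3*4 - 24))*4 = A - (-2 + (-24 + 12 - 24))*4 = A - (-2 - 36)*4 = A - (-38)*4 = A - 1*(-152) = A + 152 = 152 + A)
((319 - 1*(-1196)) + V(0)) - 563 = ((319 - 1*(-1196)) + (152 + 0)) - 563 = ((319 + 1196) + 152) - 563 = (1515 + 152) - 563 = 1667 - 563 = 1104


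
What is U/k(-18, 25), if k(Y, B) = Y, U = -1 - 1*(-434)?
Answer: -433/18 ≈ -24.056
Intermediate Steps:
U = 433 (U = -1 + 434 = 433)
U/k(-18, 25) = 433/(-18) = 433*(-1/18) = -433/18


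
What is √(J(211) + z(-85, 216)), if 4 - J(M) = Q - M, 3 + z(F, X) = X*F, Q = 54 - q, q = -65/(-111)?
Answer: I*√224259627/111 ≈ 134.91*I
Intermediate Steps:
q = 65/111 (q = -65*(-1/111) = 65/111 ≈ 0.58559)
Q = 5929/111 (Q = 54 - 1*65/111 = 54 - 65/111 = 5929/111 ≈ 53.414)
z(F, X) = -3 + F*X (z(F, X) = -3 + X*F = -3 + F*X)
J(M) = -5485/111 + M (J(M) = 4 - (5929/111 - M) = 4 + (-5929/111 + M) = -5485/111 + M)
√(J(211) + z(-85, 216)) = √((-5485/111 + 211) + (-3 - 85*216)) = √(17936/111 + (-3 - 18360)) = √(17936/111 - 18363) = √(-2020357/111) = I*√224259627/111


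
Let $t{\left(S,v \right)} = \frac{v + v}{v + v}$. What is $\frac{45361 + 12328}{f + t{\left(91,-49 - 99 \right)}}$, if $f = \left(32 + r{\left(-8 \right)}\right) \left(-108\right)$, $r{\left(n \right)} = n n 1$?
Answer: $- \frac{57689}{10367} \approx -5.5647$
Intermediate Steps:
$t{\left(S,v \right)} = 1$ ($t{\left(S,v \right)} = \frac{2 v}{2 v} = 2 v \frac{1}{2 v} = 1$)
$r{\left(n \right)} = n^{2}$ ($r{\left(n \right)} = n^{2} \cdot 1 = n^{2}$)
$f = -10368$ ($f = \left(32 + \left(-8\right)^{2}\right) \left(-108\right) = \left(32 + 64\right) \left(-108\right) = 96 \left(-108\right) = -10368$)
$\frac{45361 + 12328}{f + t{\left(91,-49 - 99 \right)}} = \frac{45361 + 12328}{-10368 + 1} = \frac{57689}{-10367} = 57689 \left(- \frac{1}{10367}\right) = - \frac{57689}{10367}$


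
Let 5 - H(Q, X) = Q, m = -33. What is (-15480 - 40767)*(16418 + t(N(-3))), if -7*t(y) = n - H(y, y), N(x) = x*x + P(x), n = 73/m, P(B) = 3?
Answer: -71103707600/77 ≈ -9.2342e+8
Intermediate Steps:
H(Q, X) = 5 - Q
n = -73/33 (n = 73/(-33) = 73*(-1/33) = -73/33 ≈ -2.2121)
N(x) = 3 + x² (N(x) = x*x + 3 = x² + 3 = 3 + x²)
t(y) = 34/33 - y/7 (t(y) = -(-73/33 - (5 - y))/7 = -(-73/33 + (-5 + y))/7 = -(-238/33 + y)/7 = 34/33 - y/7)
(-15480 - 40767)*(16418 + t(N(-3))) = (-15480 - 40767)*(16418 + (34/33 - (3 + (-3)²)/7)) = -56247*(16418 + (34/33 - (3 + 9)/7)) = -56247*(16418 + (34/33 - ⅐*12)) = -56247*(16418 + (34/33 - 12/7)) = -56247*(16418 - 158/231) = -56247*3792400/231 = -71103707600/77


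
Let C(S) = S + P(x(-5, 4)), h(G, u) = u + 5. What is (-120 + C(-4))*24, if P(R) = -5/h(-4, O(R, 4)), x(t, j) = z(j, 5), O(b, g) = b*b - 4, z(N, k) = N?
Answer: -50712/17 ≈ -2983.1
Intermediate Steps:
O(b, g) = -4 + b² (O(b, g) = b² - 4 = -4 + b²)
x(t, j) = j
h(G, u) = 5 + u
P(R) = -5/(1 + R²) (P(R) = -5/(5 + (-4 + R²)) = -5/(1 + R²))
C(S) = -5/17 + S (C(S) = S - 5/(1 + 4²) = S - 5/(1 + 16) = S - 5/17 = -5/17 + S)
(-120 + C(-4))*24 = (-120 + (-5/17 - 4))*24 = (-120 - 73/17)*24 = -2113/17*24 = -50712/17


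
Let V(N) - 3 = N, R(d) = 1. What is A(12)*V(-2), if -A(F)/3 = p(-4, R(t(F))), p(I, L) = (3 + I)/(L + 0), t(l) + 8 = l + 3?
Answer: 3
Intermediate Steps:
t(l) = -5 + l (t(l) = -8 + (l + 3) = -8 + (3 + l) = -5 + l)
V(N) = 3 + N
p(I, L) = (3 + I)/L
A(F) = 3 (A(F) = -3*(3 - 4)/1 = -3*(-1) = 3)
A(12)*V(-2) = 3*(3 - 2) = 3*1 = 3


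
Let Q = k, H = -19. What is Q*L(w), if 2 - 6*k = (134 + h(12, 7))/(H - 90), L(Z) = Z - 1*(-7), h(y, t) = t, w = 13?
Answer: 3590/327 ≈ 10.979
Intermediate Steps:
L(Z) = 7 + Z (L(Z) = Z + 7 = 7 + Z)
k = 359/654 (k = ⅓ - (134 + 7)/(6*(-19 - 90)) = ⅓ - 47/(2*(-109)) = ⅓ - 47*(-1)/(2*109) = ⅓ - ⅙*(-141/109) = ⅓ + 47/218 = 359/654 ≈ 0.54893)
Q = 359/654 ≈ 0.54893
Q*L(w) = 359*(7 + 13)/654 = (359/654)*20 = 3590/327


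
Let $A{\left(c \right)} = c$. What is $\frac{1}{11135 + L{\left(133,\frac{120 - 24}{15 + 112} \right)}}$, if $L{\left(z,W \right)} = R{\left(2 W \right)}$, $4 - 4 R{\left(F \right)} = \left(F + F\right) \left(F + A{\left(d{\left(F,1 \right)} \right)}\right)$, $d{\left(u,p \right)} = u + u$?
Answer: $\frac{16129}{179557248} \approx 8.9827 \cdot 10^{-5}$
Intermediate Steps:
$d{\left(u,p \right)} = 2 u$
$R{\left(F \right)} = 1 - \frac{3 F^{2}}{2}$ ($R{\left(F \right)} = 1 - \frac{\left(F + F\right) \left(F + 2 F\right)}{4} = 1 - \frac{2 F 3 F}{4} = 1 - \frac{6 F^{2}}{4} = 1 - \frac{3 F^{2}}{2}$)
$L{\left(z,W \right)} = 1 - 6 W^{2}$ ($L{\left(z,W \right)} = 1 - \frac{3 \left(2 W\right)^{2}}{2} = 1 - \frac{3 \cdot 4 W^{2}}{2} = 1 - 6 W^{2}$)
$\frac{1}{11135 + L{\left(133,\frac{120 - 24}{15 + 112} \right)}} = \frac{1}{11135 + \left(1 - 6 \left(\frac{120 - 24}{15 + 112}\right)^{2}\right)} = \frac{1}{11135 + \left(1 - 6 \left(\frac{96}{127}\right)^{2}\right)} = \frac{1}{11135 + \left(1 - \frac{55296}{16129}\right)} = \frac{1}{11135 - \frac{39167}{16129}} = \frac{1}{\frac{179557248}{16129}} = \frac{16129}{179557248}$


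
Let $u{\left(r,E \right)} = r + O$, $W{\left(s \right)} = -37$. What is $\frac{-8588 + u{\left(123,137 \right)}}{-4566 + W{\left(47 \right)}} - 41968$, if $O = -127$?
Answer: $- \frac{193170112}{4603} \approx -41966.0$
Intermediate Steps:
$u{\left(r,E \right)} = -127 + r$ ($u{\left(r,E \right)} = r - 127 = -127 + r$)
$\frac{-8588 + u{\left(123,137 \right)}}{-4566 + W{\left(47 \right)}} - 41968 = \frac{-8588 + \left(-127 + 123\right)}{-4566 - 37} - 41968 = \frac{-8588 - 4}{-4603} - 41968 = \left(-8592\right) \left(- \frac{1}{4603}\right) - 41968 = \frac{8592}{4603} - 41968 = - \frac{193170112}{4603}$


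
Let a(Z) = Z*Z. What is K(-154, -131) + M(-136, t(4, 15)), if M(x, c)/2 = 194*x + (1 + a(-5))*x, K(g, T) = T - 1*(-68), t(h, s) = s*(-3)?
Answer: -59903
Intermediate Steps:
a(Z) = Z²
t(h, s) = -3*s
K(g, T) = 68 + T (K(g, T) = T + 68 = 68 + T)
M(x, c) = 440*x (M(x, c) = 2*(194*x + (1 + (-5)²)*x) = 2*(194*x + (1 + 25)*x) = 2*(194*x + 26*x) = 2*(220*x) = 440*x)
K(-154, -131) + M(-136, t(4, 15)) = (68 - 131) + 440*(-136) = -63 - 59840 = -59903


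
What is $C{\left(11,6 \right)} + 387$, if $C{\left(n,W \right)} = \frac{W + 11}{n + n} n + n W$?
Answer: $\frac{923}{2} \approx 461.5$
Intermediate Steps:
$C{\left(n,W \right)} = \frac{11}{2} + \frac{W}{2} + W n$ ($C{\left(n,W \right)} = \frac{11 + W}{2 n} n + W n = \left(\frac{11}{2} + \frac{W}{2}\right) + W n = \frac{11}{2} + \frac{W}{2} + W n$)
$C{\left(11,6 \right)} + 387 = \left(\frac{11}{2} + \frac{1}{2} \cdot 6 + 6 \cdot 11\right) + 387 = \left(\frac{11}{2} + 3 + 66\right) + 387 = \frac{149}{2} + 387 = \frac{923}{2}$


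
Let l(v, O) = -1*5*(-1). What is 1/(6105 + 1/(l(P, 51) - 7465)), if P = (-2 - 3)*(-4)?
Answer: 7460/45543299 ≈ 0.00016380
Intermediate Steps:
P = 20 (P = -5*(-4) = 20)
l(v, O) = 5 (l(v, O) = -5*(-1) = 5)
1/(6105 + 1/(l(P, 51) - 7465)) = 1/(6105 + 1/(5 - 7465)) = 1/(6105 + 1/(-7460)) = 1/(6105 - 1/7460) = 1/(45543299/7460) = 7460/45543299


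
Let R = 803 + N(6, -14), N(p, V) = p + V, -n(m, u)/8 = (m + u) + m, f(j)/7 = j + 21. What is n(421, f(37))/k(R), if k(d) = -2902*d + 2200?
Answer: 4992/1152445 ≈ 0.0043317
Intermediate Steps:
f(j) = 147 + 7*j (f(j) = 7*(j + 21) = 7*(21 + j) = 147 + 7*j)
n(m, u) = -16*m - 8*u (n(m, u) = -8*((m + u) + m) = -8*(u + 2*m) = -16*m - 8*u)
N(p, V) = V + p
R = 795 (R = 803 + (-14 + 6) = 803 - 8 = 795)
k(d) = 2200 - 2902*d
n(421, f(37))/k(R) = (-16*421 - 8*(147 + 7*37))/(2200 - 2902*795) = (-6736 - 8*(147 + 259))/(2200 - 2307090) = (-6736 - 8*406)/(-2304890) = (-6736 - 3248)*(-1/2304890) = -9984*(-1/2304890) = 4992/1152445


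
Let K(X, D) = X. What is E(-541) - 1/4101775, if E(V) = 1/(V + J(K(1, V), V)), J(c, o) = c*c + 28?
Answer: -4102287/2100108800 ≈ -0.0019534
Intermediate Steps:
J(c, o) = 28 + c² (J(c, o) = c² + 28 = 28 + c²)
E(V) = 1/(29 + V) (E(V) = 1/(V + (28 + 1²)) = 1/(V + (28 + 1)) = 1/(V + 29) = 1/(29 + V))
E(-541) - 1/4101775 = 1/(29 - 541) - 1/4101775 = 1/(-512) - 1*1/4101775 = -1/512 - 1/4101775 = -4102287/2100108800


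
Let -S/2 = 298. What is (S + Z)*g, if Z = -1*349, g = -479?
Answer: 452655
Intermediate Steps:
S = -596 (S = -2*298 = -596)
Z = -349
(S + Z)*g = (-596 - 349)*(-479) = -945*(-479) = 452655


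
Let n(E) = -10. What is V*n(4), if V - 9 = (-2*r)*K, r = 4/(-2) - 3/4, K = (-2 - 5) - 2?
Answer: 405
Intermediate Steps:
K = -9 (K = -7 - 2 = -9)
r = -11/4 (r = 4*(-½) - 3*¼ = -2 - ¾ = -11/4 ≈ -2.7500)
V = -81/2 (V = 9 - 2*(-11/4)*(-9) = 9 + (11/2)*(-9) = 9 - 99/2 = -81/2 ≈ -40.500)
V*n(4) = -81/2*(-10) = 405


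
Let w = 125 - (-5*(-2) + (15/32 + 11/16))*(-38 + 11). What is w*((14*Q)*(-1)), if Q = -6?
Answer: 286419/8 ≈ 35802.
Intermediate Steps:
w = 13639/32 (w = 125 - (10 + (15*(1/32) + 11*(1/16)))*(-27) = 125 - (10 + (15/32 + 11/16))*(-27) = 125 - (10 + 37/32)*(-27) = 125 - 357*(-27)/32 = 125 - 1*(-9639/32) = 125 + 9639/32 = 13639/32 ≈ 426.22)
w*((14*Q)*(-1)) = 13639*((14*(-6))*(-1))/32 = 13639*(-84*(-1))/32 = (13639/32)*84 = 286419/8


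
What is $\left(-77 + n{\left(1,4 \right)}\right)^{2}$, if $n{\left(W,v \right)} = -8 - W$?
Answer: $7396$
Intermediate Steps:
$\left(-77 + n{\left(1,4 \right)}\right)^{2} = \left(-77 - 9\right)^{2} = \left(-86\right)^{2} = 7396$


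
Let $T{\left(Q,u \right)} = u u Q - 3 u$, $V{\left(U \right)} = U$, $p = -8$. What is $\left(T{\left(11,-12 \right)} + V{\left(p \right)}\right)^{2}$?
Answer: $2598544$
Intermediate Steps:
$T{\left(Q,u \right)} = - 3 u + Q u^{2}$ ($T{\left(Q,u \right)} = u^{2} Q - 3 u = Q u^{2} - 3 u = - 3 u + Q u^{2}$)
$\left(T{\left(11,-12 \right)} + V{\left(p \right)}\right)^{2} = \left(- 12 \left(-3 + 11 \left(-12\right)\right) - 8\right)^{2} = \left(- 12 \left(-3 - 132\right) - 8\right)^{2} = \left(\left(-12\right) \left(-135\right) - 8\right)^{2} = \left(1620 - 8\right)^{2} = 1612^{2} = 2598544$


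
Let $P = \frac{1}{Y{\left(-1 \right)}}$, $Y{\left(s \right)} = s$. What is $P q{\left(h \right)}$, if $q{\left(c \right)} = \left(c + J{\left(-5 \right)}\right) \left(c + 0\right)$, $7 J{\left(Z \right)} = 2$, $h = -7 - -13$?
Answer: $- \frac{264}{7} \approx -37.714$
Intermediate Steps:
$h = 6$ ($h = -7 + 13 = 6$)
$J{\left(Z \right)} = \frac{2}{7}$ ($J{\left(Z \right)} = \frac{1}{7} \cdot 2 = \frac{2}{7}$)
$P = -1$ ($P = \frac{1}{-1} = -1$)
$q{\left(c \right)} = c \left(\frac{2}{7} + c\right)$ ($q{\left(c \right)} = \left(c + \frac{2}{7}\right) \left(c + 0\right) = \left(\frac{2}{7} + c\right) c = c \left(\frac{2}{7} + c\right)$)
$P q{\left(h \right)} = - \frac{6 \left(2 + 7 \cdot 6\right)}{7} = - \frac{6 \left(2 + 42\right)}{7} = - \frac{6 \cdot 44}{7} = \left(-1\right) \frac{264}{7} = - \frac{264}{7}$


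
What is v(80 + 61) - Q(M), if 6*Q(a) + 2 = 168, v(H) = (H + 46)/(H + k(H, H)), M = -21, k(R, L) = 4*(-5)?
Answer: -862/33 ≈ -26.121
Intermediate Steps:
k(R, L) = -20
v(H) = (46 + H)/(-20 + H) (v(H) = (H + 46)/(H - 20) = (46 + H)/(-20 + H))
Q(a) = 83/3 (Q(a) = -1/3 + (1/6)*168 = -1/3 + 28 = 83/3)
v(80 + 61) - Q(M) = (46 + (80 + 61))/(-20 + (80 + 61)) - 1*83/3 = (46 + 141)/(-20 + 141) - 83/3 = 187/121 - 83/3 = (1/121)*187 - 83/3 = 17/11 - 83/3 = -862/33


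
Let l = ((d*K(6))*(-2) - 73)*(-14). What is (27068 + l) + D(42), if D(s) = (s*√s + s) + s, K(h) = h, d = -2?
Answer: 27838 + 42*√42 ≈ 28110.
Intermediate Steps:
D(s) = s^(3/2) + 2*s (D(s) = (s^(3/2) + s) + s = (s + s^(3/2)) + s = s^(3/2) + 2*s)
l = 686 (l = (-2*6*(-2) - 73)*(-14) = (-12*(-2) - 73)*(-14) = (24 - 73)*(-14) = -49*(-14) = 686)
(27068 + l) + D(42) = (27068 + 686) + (42^(3/2) + 2*42) = 27754 + (42*√42 + 84) = 27754 + (84 + 42*√42) = 27838 + 42*√42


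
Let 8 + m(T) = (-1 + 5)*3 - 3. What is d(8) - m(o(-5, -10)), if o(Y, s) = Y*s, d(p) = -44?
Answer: -45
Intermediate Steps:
m(T) = 1 (m(T) = -8 + ((-1 + 5)*3 - 3) = -8 + (4*3 - 3) = -8 + (12 - 3) = -8 + 9 = 1)
d(8) - m(o(-5, -10)) = -44 - 1*1 = -44 - 1 = -45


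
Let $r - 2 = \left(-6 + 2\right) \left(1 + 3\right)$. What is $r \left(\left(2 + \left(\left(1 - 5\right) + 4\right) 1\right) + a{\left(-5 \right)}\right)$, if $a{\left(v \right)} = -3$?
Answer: $14$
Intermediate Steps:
$r = -14$ ($r = 2 + \left(-6 + 2\right) \left(1 + 3\right) = 2 - 16 = -14$)
$r \left(\left(2 + \left(\left(1 - 5\right) + 4\right) 1\right) + a{\left(-5 \right)}\right) = - 14 \left(\left(2 + \left(\left(1 - 5\right) + 4\right) 1\right) - 3\right) = - 14 \left(\left(2 + \left(-4 + 4\right) 1\right) - 3\right) = - 14 \left(\left(2 + 0 \cdot 1\right) - 3\right) = - 14 \left(\left(2 + 0\right) - 3\right) = - 14 \left(2 - 3\right) = \left(-14\right) \left(-1\right) = 14$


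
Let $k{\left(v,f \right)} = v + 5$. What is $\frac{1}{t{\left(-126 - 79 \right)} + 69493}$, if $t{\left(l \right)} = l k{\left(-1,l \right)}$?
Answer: $\frac{1}{68673} \approx 1.4562 \cdot 10^{-5}$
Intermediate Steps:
$k{\left(v,f \right)} = 5 + v$
$t{\left(l \right)} = 4 l$ ($t{\left(l \right)} = l \left(5 - 1\right) = l 4 = 4 l$)
$\frac{1}{t{\left(-126 - 79 \right)} + 69493} = \frac{1}{4 \left(-126 - 79\right) + 69493} = \frac{1}{4 \left(-205\right) + 69493} = \frac{1}{-820 + 69493} = \frac{1}{68673}$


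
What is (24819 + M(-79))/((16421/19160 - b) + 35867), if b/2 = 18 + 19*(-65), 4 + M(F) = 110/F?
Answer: 37558869000/57975222899 ≈ 0.64784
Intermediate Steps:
M(F) = -4 + 110/F
b = -2434 (b = 2*(18 + 19*(-65)) = 2*(18 - 1235) = 2*(-1217) = -2434)
(24819 + M(-79))/((16421/19160 - b) + 35867) = (24819 + (-4 + 110/(-79)))/((16421/19160 - 1*(-2434)) + 35867) = (24819 + (-4 + 110*(-1/79)))/((16421*(1/19160) + 2434) + 35867) = (24819 + (-4 - 110/79))/((16421/19160 + 2434) + 35867) = (24819 - 426/79)/(46651861/19160 + 35867) = 1960275/(79*(733863581/19160)) = (1960275/79)*(19160/733863581) = 37558869000/57975222899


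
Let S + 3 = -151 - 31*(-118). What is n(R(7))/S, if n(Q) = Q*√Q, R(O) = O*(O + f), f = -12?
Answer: -35*I*√35/3504 ≈ -0.059093*I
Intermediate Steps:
R(O) = O*(-12 + O) (R(O) = O*(O - 12) = O*(-12 + O))
n(Q) = Q^(3/2)
S = 3504 (S = -3 + (-151 - 31*(-118)) = -3 + (-151 + 3658) = -3 + 3507 = 3504)
n(R(7))/S = (7*(-12 + 7))^(3/2)/3504 = (7*(-5))^(3/2)*(1/3504) = (-35)^(3/2)*(1/3504) = -35*I*√35*(1/3504) = -35*I*√35/3504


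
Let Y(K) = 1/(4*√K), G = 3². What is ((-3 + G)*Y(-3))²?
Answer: -¾ ≈ -0.75000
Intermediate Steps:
G = 9
Y(K) = 1/(4*√K)
((-3 + G)*Y(-3))² = ((-3 + 9)*(1/(4*√(-3))))² = (6*((-I*√3/3)/4))² = (6*(-I*√3/12))² = (-I*√3/2)² = -¾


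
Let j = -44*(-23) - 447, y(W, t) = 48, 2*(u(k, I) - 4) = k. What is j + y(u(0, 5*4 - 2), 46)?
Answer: 613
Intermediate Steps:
u(k, I) = 4 + k/2
j = 565 (j = 1012 - 447 = 565)
j + y(u(0, 5*4 - 2), 46) = 565 + 48 = 613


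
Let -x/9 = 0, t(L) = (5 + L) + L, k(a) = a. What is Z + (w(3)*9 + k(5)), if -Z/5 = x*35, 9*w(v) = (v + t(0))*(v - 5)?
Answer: -11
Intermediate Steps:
t(L) = 5 + 2*L
x = 0 (x = -9*0 = 0)
w(v) = (-5 + v)*(5 + v)/9 (w(v) = ((v + (5 + 2*0))*(v - 5))/9 = ((v + (5 + 0))*(-5 + v))/9 = ((v + 5)*(-5 + v))/9 = ((5 + v)*(-5 + v))/9 = ((-5 + v)*(5 + v))/9 = (-5 + v)*(5 + v)/9)
Z = 0 (Z = -0*35 = -5*0 = 0)
Z + (w(3)*9 + k(5)) = 0 + ((-25/9 + (⅑)*3²)*9 + 5) = 0 + ((-25/9 + (⅑)*9)*9 + 5) = 0 + ((-25/9 + 1)*9 + 5) = 0 + (-16/9*9 + 5) = 0 + (-16 + 5) = 0 - 11 = -11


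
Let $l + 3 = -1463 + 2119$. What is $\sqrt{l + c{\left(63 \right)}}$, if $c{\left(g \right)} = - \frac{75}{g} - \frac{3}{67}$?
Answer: $\frac{\sqrt{1290265431}}{1407} \approx 25.53$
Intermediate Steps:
$l = 653$ ($l = -3 + \left(-1463 + 2119\right) = -3 + 656 = 653$)
$c{\left(g \right)} = - \frac{3}{67} - \frac{75}{g}$ ($c{\left(g \right)} = - \frac{75}{g} - \frac{3}{67} = - \frac{3}{67} - \frac{75}{g}$)
$\sqrt{l + c{\left(63 \right)}} = \sqrt{653 - \left(\frac{3}{67} + \frac{75}{63}\right)} = \sqrt{653 - \frac{1738}{1407}} = \sqrt{\frac{917033}{1407}} = \frac{\sqrt{1290265431}}{1407}$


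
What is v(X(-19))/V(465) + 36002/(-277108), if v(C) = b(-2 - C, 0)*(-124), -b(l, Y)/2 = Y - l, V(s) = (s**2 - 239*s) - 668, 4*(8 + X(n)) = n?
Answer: -1124542693/7234042894 ≈ -0.15545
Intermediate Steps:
X(n) = -8 + n/4
V(s) = -668 + s**2 - 239*s
b(l, Y) = -2*Y + 2*l (b(l, Y) = -2*(Y - l) = -2*Y + 2*l)
v(C) = 496 + 248*C (v(C) = (-2*0 + 2*(-2 - C))*(-124) = (0 + (-4 - 2*C))*(-124) = (-4 - 2*C)*(-124) = 496 + 248*C)
v(X(-19))/V(465) + 36002/(-277108) = (496 + 248*(-8 + (1/4)*(-19)))/(-668 + 465**2 - 239*465) + 36002/(-277108) = (496 + 248*(-8 - 19/4))/(-668 + 216225 - 111135) + 36002*(-1/277108) = (496 + 248*(-51/4))/104422 - 18001/138554 = (496 - 3162)*(1/104422) - 18001/138554 = -2666*1/104422 - 18001/138554 = -1333/52211 - 18001/138554 = -1124542693/7234042894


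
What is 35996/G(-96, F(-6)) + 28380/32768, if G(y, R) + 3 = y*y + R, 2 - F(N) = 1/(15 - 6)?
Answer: 1621164909/339697664 ≈ 4.7724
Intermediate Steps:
F(N) = 17/9 (F(N) = 2 - 1/(15 - 6) = 2 - 1/9 = 2 - 1*⅑ = 2 - ⅑ = 17/9)
G(y, R) = -3 + R + y² (G(y, R) = -3 + (y*y + R) = -3 + (y² + R) = -3 + (R + y²) = -3 + R + y²)
35996/G(-96, F(-6)) + 28380/32768 = 35996/(-3 + 17/9 + (-96)²) + 28380/32768 = 35996/(-3 + 17/9 + 9216) + 28380*(1/32768) = 35996/(82934/9) + 7095/8192 = 35996*(9/82934) + 7095/8192 = 161982/41467 + 7095/8192 = 1621164909/339697664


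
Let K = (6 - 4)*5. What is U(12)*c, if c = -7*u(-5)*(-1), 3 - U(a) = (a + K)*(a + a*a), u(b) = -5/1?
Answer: 120015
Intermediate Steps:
K = 10 (K = 2*5 = 10)
u(b) = -5 (u(b) = -5*1 = -5)
U(a) = 3 - (10 + a)*(a + a²) (U(a) = 3 - (a + 10)*(a + a*a) = 3 - (10 + a)*(a + a²))
c = -35 (c = -7*(-5)*(-1) = 35*(-1) = -35)
U(12)*c = (3 - 1*12³ - 11*12² - 10*12)*(-35) = (3 - 1*1728 - 11*144 - 120)*(-35) = (3 - 1728 - 1584 - 120)*(-35) = -3429*(-35) = 120015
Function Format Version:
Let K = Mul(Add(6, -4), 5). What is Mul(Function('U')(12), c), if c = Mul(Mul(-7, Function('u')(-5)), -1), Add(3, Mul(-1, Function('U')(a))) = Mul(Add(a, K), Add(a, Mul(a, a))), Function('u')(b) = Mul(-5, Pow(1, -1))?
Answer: 120015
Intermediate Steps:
K = 10 (K = Mul(2, 5) = 10)
Function('u')(b) = -5 (Function('u')(b) = Mul(-5, 1) = -5)
Function('U')(a) = Add(3, Mul(-1, Add(10, a), Add(a, Pow(a, 2)))) (Function('U')(a) = Add(3, Mul(-1, Mul(Add(a, 10), Add(a, Mul(a, a))))) = Add(3, Mul(-1, Mul(Add(10, a), Add(a, Pow(a, 2))))) = Add(3, Mul(-1, Add(10, a), Add(a, Pow(a, 2)))))
c = -35 (c = Mul(Mul(-7, -5), -1) = Mul(35, -1) = -35)
Mul(Function('U')(12), c) = Mul(Add(3, Mul(-1, Pow(12, 3)), Mul(-11, Pow(12, 2)), Mul(-10, 12)), -35) = Mul(Add(3, Mul(-1, 1728), Mul(-11, 144), -120), -35) = Mul(Add(3, -1728, -1584, -120), -35) = Mul(-3429, -35) = 120015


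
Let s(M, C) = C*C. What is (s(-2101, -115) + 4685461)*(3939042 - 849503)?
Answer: 14516773645754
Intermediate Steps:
s(M, C) = C**2
(s(-2101, -115) + 4685461)*(3939042 - 849503) = ((-115)**2 + 4685461)*(3939042 - 849503) = (13225 + 4685461)*3089539 = 4698686*3089539 = 14516773645754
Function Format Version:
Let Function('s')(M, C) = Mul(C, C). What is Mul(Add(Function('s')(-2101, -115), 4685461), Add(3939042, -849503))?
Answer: 14516773645754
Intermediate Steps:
Function('s')(M, C) = Pow(C, 2)
Mul(Add(Function('s')(-2101, -115), 4685461), Add(3939042, -849503)) = Mul(Add(Pow(-115, 2), 4685461), Add(3939042, -849503)) = Mul(Add(13225, 4685461), 3089539) = Mul(4698686, 3089539) = 14516773645754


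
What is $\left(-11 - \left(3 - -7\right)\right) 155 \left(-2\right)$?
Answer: $6510$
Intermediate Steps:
$\left(-11 - \left(3 - -7\right)\right) 155 \left(-2\right) = \left(-11 - \left(3 + 7\right)\right) 155 \left(-2\right) = \left(-11 - 10\right) 155 \left(-2\right) = \left(-21\right) 155 \left(-2\right) = \left(-3255\right) \left(-2\right) = 6510$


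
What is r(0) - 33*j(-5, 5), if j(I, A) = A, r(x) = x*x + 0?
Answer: -165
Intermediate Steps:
r(x) = x² (r(x) = x² + 0 = x²)
r(0) - 33*j(-5, 5) = 0² - 33*5 = 0 - 165 = -165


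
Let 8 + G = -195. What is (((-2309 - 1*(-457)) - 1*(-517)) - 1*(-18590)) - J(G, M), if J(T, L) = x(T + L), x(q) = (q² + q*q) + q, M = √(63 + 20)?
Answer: -65126 + 811*√83 ≈ -57737.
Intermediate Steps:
G = -203 (G = -8 - 195 = -203)
M = √83 ≈ 9.1104
x(q) = q + 2*q² (x(q) = (q² + q²) + q = 2*q² + q = q + 2*q²)
J(T, L) = (L + T)*(1 + 2*L + 2*T) (J(T, L) = (T + L)*(1 + 2*(T + L)) = (L + T)*(1 + 2*(L + T)) = (L + T)*(1 + (2*L + 2*T)) = (L + T)*(1 + 2*L + 2*T))
(((-2309 - 1*(-457)) - 1*(-517)) - 1*(-18590)) - J(G, M) = (((-2309 - 1*(-457)) - 1*(-517)) - 1*(-18590)) - (√83 - 203)*(1 + 2*√83 + 2*(-203)) = (((-2309 + 457) + 517) + 18590) - (-203 + √83)*(1 + 2*√83 - 406) = ((-1852 + 517) + 18590) - (-203 + √83)*(-405 + 2*√83) = (-1335 + 18590) - (-405 + 2*√83)*(-203 + √83) = 17255 - (-405 + 2*√83)*(-203 + √83)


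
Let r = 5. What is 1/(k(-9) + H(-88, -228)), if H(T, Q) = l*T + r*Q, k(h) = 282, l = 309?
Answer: -1/28050 ≈ -3.5651e-5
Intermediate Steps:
H(T, Q) = 5*Q + 309*T (H(T, Q) = 309*T + 5*Q = 5*Q + 309*T)
1/(k(-9) + H(-88, -228)) = 1/(282 + (5*(-228) + 309*(-88))) = 1/(282 + (-1140 - 27192)) = 1/(282 - 28332) = 1/(-28050) = -1/28050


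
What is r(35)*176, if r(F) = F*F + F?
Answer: 221760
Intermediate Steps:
r(F) = F + F² (r(F) = F² + F = F + F²)
r(35)*176 = (35*(1 + 35))*176 = (35*36)*176 = 1260*176 = 221760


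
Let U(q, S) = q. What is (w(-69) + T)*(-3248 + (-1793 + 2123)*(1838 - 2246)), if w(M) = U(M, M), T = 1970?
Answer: -262125088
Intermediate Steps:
w(M) = M
(w(-69) + T)*(-3248 + (-1793 + 2123)*(1838 - 2246)) = (-69 + 1970)*(-3248 + (-1793 + 2123)*(1838 - 2246)) = 1901*(-3248 + 330*(-408)) = 1901*(-3248 - 134640) = 1901*(-137888) = -262125088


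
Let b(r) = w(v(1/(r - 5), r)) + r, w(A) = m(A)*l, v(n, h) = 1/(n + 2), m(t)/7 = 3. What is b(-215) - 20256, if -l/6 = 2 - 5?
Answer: -20093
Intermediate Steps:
m(t) = 21 (m(t) = 7*3 = 21)
l = 18 (l = -6*(2 - 5) = -6*(-3) = 18)
v(n, h) = 1/(2 + n)
w(A) = 378 (w(A) = 21*18 = 378)
b(r) = 378 + r
b(-215) - 20256 = (378 - 215) - 20256 = 163 - 20256 = -20093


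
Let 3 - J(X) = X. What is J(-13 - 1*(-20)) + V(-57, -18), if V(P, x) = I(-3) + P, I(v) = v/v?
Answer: -60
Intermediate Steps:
J(X) = 3 - X
I(v) = 1
V(P, x) = 1 + P
J(-13 - 1*(-20)) + V(-57, -18) = (3 - (-13 - 1*(-20))) + (1 - 57) = (3 - (-13 + 20)) - 56 = (3 - 1*7) - 56 = (3 - 7) - 56 = -4 - 56 = -60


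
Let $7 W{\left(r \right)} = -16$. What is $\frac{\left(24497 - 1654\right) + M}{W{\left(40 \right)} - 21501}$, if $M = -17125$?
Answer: $- \frac{40026}{150523} \approx -0.26591$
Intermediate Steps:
$W{\left(r \right)} = - \frac{16}{7}$ ($W{\left(r \right)} = \frac{1}{7} \left(-16\right) = - \frac{16}{7}$)
$\frac{\left(24497 - 1654\right) + M}{W{\left(40 \right)} - 21501} = \frac{\left(24497 - 1654\right) - 17125}{- \frac{16}{7} - 21501} = \frac{\left(24497 - 1654\right) - 17125}{- \frac{150523}{7}} = \left(22843 - 17125\right) \left(- \frac{7}{150523}\right) = 5718 \left(- \frac{7}{150523}\right) = - \frac{40026}{150523}$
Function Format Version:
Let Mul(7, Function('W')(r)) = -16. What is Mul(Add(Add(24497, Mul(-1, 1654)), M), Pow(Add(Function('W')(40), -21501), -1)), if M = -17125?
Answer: Rational(-40026, 150523) ≈ -0.26591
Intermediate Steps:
Function('W')(r) = Rational(-16, 7) (Function('W')(r) = Mul(Rational(1, 7), -16) = Rational(-16, 7))
Mul(Add(Add(24497, Mul(-1, 1654)), M), Pow(Add(Function('W')(40), -21501), -1)) = Mul(Add(Add(24497, Mul(-1, 1654)), -17125), Pow(Add(Rational(-16, 7), -21501), -1)) = Mul(Add(Add(24497, -1654), -17125), Pow(Rational(-150523, 7), -1)) = Mul(Add(22843, -17125), Rational(-7, 150523)) = Mul(5718, Rational(-7, 150523)) = Rational(-40026, 150523)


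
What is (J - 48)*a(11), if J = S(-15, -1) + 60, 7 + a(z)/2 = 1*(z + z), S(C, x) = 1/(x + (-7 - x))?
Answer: 2490/7 ≈ 355.71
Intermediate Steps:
S(C, x) = -1/7 (S(C, x) = 1/(-7) = -1/7)
a(z) = -14 + 4*z (a(z) = -14 + 2*(1*(z + z)) = -14 + 2*(1*(2*z)) = -14 + 2*(2*z) = -14 + 4*z)
J = 419/7 (J = -1/7 + 60 = 419/7 ≈ 59.857)
(J - 48)*a(11) = (419/7 - 48)*(-14 + 4*11) = 83*(-14 + 44)/7 = (83/7)*30 = 2490/7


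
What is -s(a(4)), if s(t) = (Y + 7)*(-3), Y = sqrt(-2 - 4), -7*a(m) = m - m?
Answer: 21 + 3*I*sqrt(6) ≈ 21.0 + 7.3485*I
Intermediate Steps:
a(m) = 0 (a(m) = -(m - m)/7 = -1/7*0 = 0)
Y = I*sqrt(6) (Y = sqrt(-6) = I*sqrt(6) ≈ 2.4495*I)
s(t) = -21 - 3*I*sqrt(6) (s(t) = (I*sqrt(6) + 7)*(-3) = (7 + I*sqrt(6))*(-3) = -21 - 3*I*sqrt(6))
-s(a(4)) = -(-21 - 3*I*sqrt(6)) = 21 + 3*I*sqrt(6)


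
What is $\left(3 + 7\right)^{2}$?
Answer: $100$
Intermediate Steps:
$\left(3 + 7\right)^{2} = 10^{2} = 100$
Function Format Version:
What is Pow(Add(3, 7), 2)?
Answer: 100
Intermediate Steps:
Pow(Add(3, 7), 2) = Pow(10, 2) = 100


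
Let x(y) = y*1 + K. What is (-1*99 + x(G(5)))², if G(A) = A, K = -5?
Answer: 9801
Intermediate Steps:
x(y) = -5 + y (x(y) = y*1 - 5 = y - 5 = -5 + y)
(-1*99 + x(G(5)))² = (-1*99 + (-5 + 5))² = (-99 + 0)² = (-99)² = 9801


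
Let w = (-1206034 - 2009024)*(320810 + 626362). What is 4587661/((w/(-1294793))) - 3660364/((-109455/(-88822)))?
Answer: -330020521727067792789431/111104593239384360 ≈ -2.9704e+6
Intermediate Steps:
w = -3045212915976 (w = -3215058*947172 = -3045212915976)
4587661/((w/(-1294793))) - 3660364/((-109455/(-88822))) = 4587661/((-3045212915976/(-1294793))) - 3660364/((-109455/(-88822))) = 4587661/((-3045212915976*(-1/1294793))) - 3660364/((-109455*(-1/88822))) = 4587661/(3045212915976/1294793) - 3660364/109455/88822 = 4587661*(1294793/3045212915976) - 3660364*88822/109455 = 5940071349173/3045212915976 - 325120851208/109455 = -330020521727067792789431/111104593239384360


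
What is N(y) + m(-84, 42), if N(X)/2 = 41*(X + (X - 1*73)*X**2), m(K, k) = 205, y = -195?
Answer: -835653185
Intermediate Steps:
N(X) = 82*X + 82*X**2*(-73 + X) (N(X) = 2*(41*(X + (X - 1*73)*X**2)) = 2*(41*(X + (X - 73)*X**2)) = 2*(41*(X + (-73 + X)*X**2)) = 2*(41*(X + X**2*(-73 + X))) = 2*(41*X + 41*X**2*(-73 + X)) = 82*X + 82*X**2*(-73 + X))
N(y) + m(-84, 42) = 82*(-195)*(1 + (-195)**2 - 73*(-195)) + 205 = 82*(-195)*(1 + 38025 + 14235) + 205 = 82*(-195)*52261 + 205 = -835653390 + 205 = -835653185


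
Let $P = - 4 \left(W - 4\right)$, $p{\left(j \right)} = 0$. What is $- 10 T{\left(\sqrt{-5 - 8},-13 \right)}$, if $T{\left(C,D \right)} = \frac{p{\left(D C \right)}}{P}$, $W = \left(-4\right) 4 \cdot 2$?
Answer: $0$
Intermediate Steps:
$W = -32$ ($W = \left(-16\right) 2 = -32$)
$P = 144$ ($P = - 4 \left(-32 - 4\right) = \left(-4\right) \left(-36\right) = 144$)
$T{\left(C,D \right)} = 0$ ($T{\left(C,D \right)} = \frac{0}{144} = 0 \cdot \frac{1}{144} = 0$)
$- 10 T{\left(\sqrt{-5 - 8},-13 \right)} = \left(-10\right) 0 = 0$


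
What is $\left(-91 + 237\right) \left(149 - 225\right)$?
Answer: $-11096$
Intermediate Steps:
$\left(-91 + 237\right) \left(149 - 225\right) = 146 \left(149 - 225\right) = 146 \left(-76\right) = -11096$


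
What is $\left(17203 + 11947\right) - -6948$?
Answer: $36098$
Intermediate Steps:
$\left(17203 + 11947\right) - -6948 = 29150 + 6948 = 36098$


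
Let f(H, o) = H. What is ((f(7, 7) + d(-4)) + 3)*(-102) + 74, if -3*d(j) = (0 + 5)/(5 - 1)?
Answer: -1807/2 ≈ -903.50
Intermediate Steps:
d(j) = -5/12 (d(j) = -(0 + 5)/(3*(5 - 1)) = -5/(3*4) = -⅓*5/4 = -5/12)
((f(7, 7) + d(-4)) + 3)*(-102) + 74 = ((7 - 5/12) + 3)*(-102) + 74 = (79/12 + 3)*(-102) + 74 = (115/12)*(-102) + 74 = -1955/2 + 74 = -1807/2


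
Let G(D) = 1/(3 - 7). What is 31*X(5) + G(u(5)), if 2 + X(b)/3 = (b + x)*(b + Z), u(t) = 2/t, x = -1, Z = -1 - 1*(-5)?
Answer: 12647/4 ≈ 3161.8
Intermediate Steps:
Z = 4 (Z = -1 + 5 = 4)
G(D) = -1/4 (G(D) = 1/(-4) = -1/4)
X(b) = -6 + 3*(-1 + b)*(4 + b) (X(b) = -6 + 3*((b - 1)*(b + 4)) = -6 + 3*((-1 + b)*(4 + b)) = -6 + 3*(-1 + b)*(4 + b))
31*X(5) + G(u(5)) = 31*(-18 + 3*5**2 + 9*5) - 1/4 = 31*(-18 + 3*25 + 45) - 1/4 = 31*(-18 + 75 + 45) - 1/4 = 31*102 - 1/4 = 3162 - 1/4 = 12647/4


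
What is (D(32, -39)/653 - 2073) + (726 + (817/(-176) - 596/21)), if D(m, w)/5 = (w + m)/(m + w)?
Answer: -3330650465/2413488 ≈ -1380.0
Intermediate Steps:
D(m, w) = 5 (D(m, w) = 5*((w + m)/(m + w)) = 5*((m + w)/(m + w)) = 5*1 = 5)
(D(32, -39)/653 - 2073) + (726 + (817/(-176) - 596/21)) = (5/653 - 2073) + (726 + (817/(-176) - 596/21)) = (5*(1/653) - 2073) + (726 + (817*(-1/176) - 596*1/21)) = (5/653 - 2073) + (726 + (-817/176 - 596/21)) = -1353664/653 + (726 - 122053/3696) = -1353664/653 + 2561243/3696 = -3330650465/2413488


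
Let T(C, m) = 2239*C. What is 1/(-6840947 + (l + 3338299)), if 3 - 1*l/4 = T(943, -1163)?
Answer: -1/11948144 ≈ -8.3695e-8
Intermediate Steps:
l = -8445496 (l = 12 - 8956*943 = 12 - 4*2111377 = 12 - 8445508 = -8445496)
1/(-6840947 + (l + 3338299)) = 1/(-6840947 + (-8445496 + 3338299)) = 1/(-6840947 - 5107197) = 1/(-11948144) = -1/11948144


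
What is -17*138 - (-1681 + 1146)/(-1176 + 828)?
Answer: -816943/348 ≈ -2347.5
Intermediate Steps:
-17*138 - (-1681 + 1146)/(-1176 + 828) = -2346 - (-535)/(-348) = -2346 - (-535)*(-1)/348 = -2346 - 1*535/348 = -2346 - 535/348 = -816943/348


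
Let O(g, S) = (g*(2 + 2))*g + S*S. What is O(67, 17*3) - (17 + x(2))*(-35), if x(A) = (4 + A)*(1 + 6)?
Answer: 22622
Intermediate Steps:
x(A) = 28 + 7*A (x(A) = (4 + A)*7 = 28 + 7*A)
O(g, S) = S**2 + 4*g**2 (O(g, S) = (g*4)*g + S**2 = (4*g)*g + S**2 = 4*g**2 + S**2 = S**2 + 4*g**2)
O(67, 17*3) - (17 + x(2))*(-35) = ((17*3)**2 + 4*67**2) - (17 + (28 + 7*2))*(-35) = (51**2 + 4*4489) - (17 + (28 + 14))*(-35) = (2601 + 17956) - (17 + 42)*(-35) = 20557 - 59*(-35) = 20557 - 1*(-2065) = 20557 + 2065 = 22622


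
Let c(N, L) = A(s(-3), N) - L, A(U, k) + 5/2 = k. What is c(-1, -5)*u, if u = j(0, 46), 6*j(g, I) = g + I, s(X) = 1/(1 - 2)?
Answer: 23/2 ≈ 11.500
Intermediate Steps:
s(X) = -1 (s(X) = 1/(-1) = -1)
A(U, k) = -5/2 + k
j(g, I) = I/6 + g/6 (j(g, I) = (g + I)/6 = (I + g)/6 = I/6 + g/6)
c(N, L) = -5/2 + N - L (c(N, L) = (-5/2 + N) - L = -5/2 + N - L)
u = 23/3 (u = (⅙)*46 + (⅙)*0 = 23/3 + 0 = 23/3 ≈ 7.6667)
c(-1, -5)*u = (-5/2 - 1 - 1*(-5))*(23/3) = (-5/2 - 1 + 5)*(23/3) = (3/2)*(23/3) = 23/2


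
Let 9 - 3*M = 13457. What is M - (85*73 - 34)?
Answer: -31961/3 ≈ -10654.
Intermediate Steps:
M = -13448/3 (M = 3 - ⅓*13457 = 3 - 13457/3 = -13448/3 ≈ -4482.7)
M - (85*73 - 34) = -13448/3 - (85*73 - 34) = -13448/3 - (6205 - 34) = -13448/3 - 1*6171 = -13448/3 - 6171 = -31961/3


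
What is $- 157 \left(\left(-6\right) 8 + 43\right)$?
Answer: $785$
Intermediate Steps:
$- 157 \left(\left(-6\right) 8 + 43\right) = - 157 \left(-48 + 43\right) = \left(-157\right) \left(-5\right) = 785$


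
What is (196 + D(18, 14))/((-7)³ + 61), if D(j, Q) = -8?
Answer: -⅔ ≈ -0.66667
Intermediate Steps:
(196 + D(18, 14))/((-7)³ + 61) = (196 - 8)/((-7)³ + 61) = 188/(-343 + 61) = 188/(-282) = 188*(-1/282) = -⅔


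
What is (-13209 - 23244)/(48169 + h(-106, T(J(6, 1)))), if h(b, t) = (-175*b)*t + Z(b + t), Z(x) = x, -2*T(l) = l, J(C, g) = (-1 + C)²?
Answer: 72906/367649 ≈ 0.19830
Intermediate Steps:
T(l) = -l/2
h(b, t) = b + t - 175*b*t (h(b, t) = (-175*b)*t + (b + t) = -175*b*t + (b + t) = b + t - 175*b*t)
(-13209 - 23244)/(48169 + h(-106, T(J(6, 1)))) = (-13209 - 23244)/(48169 + (-106 - (-1 + 6)²/2 - 175*(-106)*(-(-1 + 6)²/2))) = -36453/(48169 + (-106 - ½*5² - 175*(-106)*(-½*5²))) = -36453/(48169 + (-106 - ½*25 - 175*(-106)*(-½*25))) = -36453/(48169 + (-106 - 25/2 - 175*(-106)*(-25/2))) = -36453/(48169 + (-106 - 25/2 - 231875)) = -36453/(48169 - 463987/2) = -36453/(-367649/2) = -36453*(-2/367649) = 72906/367649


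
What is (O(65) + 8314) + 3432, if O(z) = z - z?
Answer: 11746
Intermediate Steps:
O(z) = 0
(O(65) + 8314) + 3432 = (0 + 8314) + 3432 = 8314 + 3432 = 11746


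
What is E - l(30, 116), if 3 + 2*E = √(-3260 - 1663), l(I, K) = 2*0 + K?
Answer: -235/2 + 3*I*√547/2 ≈ -117.5 + 35.082*I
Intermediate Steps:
l(I, K) = K (l(I, K) = 0 + K = K)
E = -3/2 + 3*I*√547/2 (E = -3/2 + √(-3260 - 1663)/2 = -3/2 + √(-4923)/2 = -3/2 + (3*I*√547)/2 = -3/2 + 3*I*√547/2 ≈ -1.5 + 35.082*I)
E - l(30, 116) = (-3/2 + 3*I*√547/2) - 1*116 = (-3/2 + 3*I*√547/2) - 116 = -235/2 + 3*I*√547/2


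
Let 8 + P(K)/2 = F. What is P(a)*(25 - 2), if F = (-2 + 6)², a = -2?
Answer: 368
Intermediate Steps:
F = 16 (F = 4² = 16)
P(K) = 16 (P(K) = -16 + 2*16 = -16 + 32 = 16)
P(a)*(25 - 2) = 16*(25 - 2) = 16*23 = 368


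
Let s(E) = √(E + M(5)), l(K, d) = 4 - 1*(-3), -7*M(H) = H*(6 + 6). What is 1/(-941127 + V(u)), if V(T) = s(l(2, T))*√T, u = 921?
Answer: -199633/187880006698 - I*√70917/6200040221034 ≈ -1.0626e-6 - 4.2952e-11*I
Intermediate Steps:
M(H) = -12*H/7 (M(H) = -H*(6 + 6)/7 = -H*12/7 = -12*H/7)
l(K, d) = 7 (l(K, d) = 4 + 3 = 7)
s(E) = √(-60/7 + E) (s(E) = √(E - 12/7*5) = √(E - 60/7) = √(-60/7 + E))
V(T) = I*√77*√T/7 (V(T) = (√(-420 + 49*7)/7)*√T = (√(-420 + 343)/7)*√T = (√(-77)/7)*√T = ((I*√77)/7)*√T = (I*√77/7)*√T = I*√77*√T/7)
1/(-941127 + V(u)) = 1/(-941127 + I*√77*√921/7) = 1/(-941127 + I*√70917/7)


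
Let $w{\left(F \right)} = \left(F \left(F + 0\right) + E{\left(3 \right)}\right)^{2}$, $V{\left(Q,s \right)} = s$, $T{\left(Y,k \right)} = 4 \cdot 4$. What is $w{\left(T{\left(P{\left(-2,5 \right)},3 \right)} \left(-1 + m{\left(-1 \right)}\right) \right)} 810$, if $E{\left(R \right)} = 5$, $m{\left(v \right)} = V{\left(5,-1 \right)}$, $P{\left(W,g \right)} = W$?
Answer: $857661210$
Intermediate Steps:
$T{\left(Y,k \right)} = 16$
$m{\left(v \right)} = -1$
$w{\left(F \right)} = \left(5 + F^{2}\right)^{2}$ ($w{\left(F \right)} = \left(F \left(F + 0\right) + 5\right)^{2} = \left(F F + 5\right)^{2} = \left(F^{2} + 5\right)^{2} = \left(5 + F^{2}\right)^{2}$)
$w{\left(T{\left(P{\left(-2,5 \right)},3 \right)} \left(-1 + m{\left(-1 \right)}\right) \right)} 810 = \left(5 + \left(16 \left(-1 - 1\right)\right)^{2}\right)^{2} \cdot 810 = \left(5 + \left(16 \left(-2\right)\right)^{2}\right)^{2} \cdot 810 = \left(5 + \left(-32\right)^{2}\right)^{2} \cdot 810 = \left(5 + 1024\right)^{2} \cdot 810 = 1029^{2} \cdot 810 = 1058841 \cdot 810 = 857661210$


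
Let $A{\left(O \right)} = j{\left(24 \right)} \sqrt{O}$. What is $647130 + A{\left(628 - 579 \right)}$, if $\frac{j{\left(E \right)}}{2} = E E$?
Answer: $655194$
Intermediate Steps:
$j{\left(E \right)} = 2 E^{2}$ ($j{\left(E \right)} = 2 E E = 2 E^{2}$)
$A{\left(O \right)} = 1152 \sqrt{O}$ ($A{\left(O \right)} = 2 \cdot 24^{2} \sqrt{O} = 2 \cdot 576 \sqrt{O} = 1152 \sqrt{O}$)
$647130 + A{\left(628 - 579 \right)} = 647130 + 1152 \sqrt{628 - 579} = 647130 + 1152 \sqrt{49} = 647130 + 1152 \cdot 7 = 647130 + 8064 = 655194$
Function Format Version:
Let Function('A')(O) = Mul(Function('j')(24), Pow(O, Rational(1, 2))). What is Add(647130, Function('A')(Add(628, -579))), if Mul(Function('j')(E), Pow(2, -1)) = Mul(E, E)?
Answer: 655194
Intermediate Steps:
Function('j')(E) = Mul(2, Pow(E, 2)) (Function('j')(E) = Mul(2, Mul(E, E)) = Mul(2, Pow(E, 2)))
Function('A')(O) = Mul(1152, Pow(O, Rational(1, 2))) (Function('A')(O) = Mul(Mul(2, Pow(24, 2)), Pow(O, Rational(1, 2))) = Mul(Mul(2, 576), Pow(O, Rational(1, 2))) = Mul(1152, Pow(O, Rational(1, 2))))
Add(647130, Function('A')(Add(628, -579))) = Add(647130, Mul(1152, Pow(Add(628, -579), Rational(1, 2)))) = Add(647130, Mul(1152, Pow(49, Rational(1, 2)))) = Add(647130, Mul(1152, 7)) = Add(647130, 8064) = 655194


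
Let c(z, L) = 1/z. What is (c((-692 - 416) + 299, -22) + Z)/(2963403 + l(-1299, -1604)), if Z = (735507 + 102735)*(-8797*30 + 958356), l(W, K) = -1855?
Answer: 470930067380987/2395892332 ≈ 1.9656e+5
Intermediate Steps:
Z = 582113803932 (Z = 838242*(-263910 + 958356) = 838242*694446 = 582113803932)
(c((-692 - 416) + 299, -22) + Z)/(2963403 + l(-1299, -1604)) = (1/((-692 - 416) + 299) + 582113803932)/(2963403 - 1855) = (1/(-1108 + 299) + 582113803932)/2961548 = (1/(-809) + 582113803932)*(1/2961548) = (-1/809 + 582113803932)*(1/2961548) = (470930067380987/809)*(1/2961548) = 470930067380987/2395892332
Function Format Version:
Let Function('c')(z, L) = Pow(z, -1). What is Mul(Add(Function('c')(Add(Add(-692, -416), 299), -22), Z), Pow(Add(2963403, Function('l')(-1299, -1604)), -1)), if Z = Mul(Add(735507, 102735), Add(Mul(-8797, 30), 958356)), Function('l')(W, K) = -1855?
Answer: Rational(470930067380987, 2395892332) ≈ 1.9656e+5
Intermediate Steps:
Z = 582113803932 (Z = Mul(838242, Add(-263910, 958356)) = Mul(838242, 694446) = 582113803932)
Mul(Add(Function('c')(Add(Add(-692, -416), 299), -22), Z), Pow(Add(2963403, Function('l')(-1299, -1604)), -1)) = Mul(Add(Pow(Add(Add(-692, -416), 299), -1), 582113803932), Pow(Add(2963403, -1855), -1)) = Mul(Add(Pow(Add(-1108, 299), -1), 582113803932), Pow(2961548, -1)) = Mul(Add(Pow(-809, -1), 582113803932), Rational(1, 2961548)) = Mul(Add(Rational(-1, 809), 582113803932), Rational(1, 2961548)) = Mul(Rational(470930067380987, 809), Rational(1, 2961548)) = Rational(470930067380987, 2395892332)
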